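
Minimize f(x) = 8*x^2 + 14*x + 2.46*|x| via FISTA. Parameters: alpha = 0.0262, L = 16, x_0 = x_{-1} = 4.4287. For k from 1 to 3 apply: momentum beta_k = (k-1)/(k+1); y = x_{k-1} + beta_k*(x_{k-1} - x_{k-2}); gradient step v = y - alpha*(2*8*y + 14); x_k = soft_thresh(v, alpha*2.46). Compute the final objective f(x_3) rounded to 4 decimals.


FISTA on f(x) = 8*x^2 + 14*x + 2.46*|x|
L = 16, alpha = 0.0262
Iteration 1: beta = 0.0, y = 4.4287 + 0.0*(4.4287 - 4.4287) = 4.4287
  grad(y) = 84.8592, v = y - alpha*grad = 2.2054
  prox(v) = soft_thresh(2.2054, 0.0645) = 2.1409
Iteration 2: beta = 0.3333, y = 2.1409 + 0.3333*(2.1409 - 4.4287) = 1.3783
  grad(y) = 36.0536, v = y - alpha*grad = 0.4337
  prox(v) = soft_thresh(0.4337, 0.0645) = 0.3693
Iteration 3: beta = 0.5, y = 0.3693 + 0.5*(0.3693 - 2.1409) = -0.5165
  grad(y) = 5.7355, v = y - alpha*grad = -0.6668
  prox(v) = soft_thresh(-0.6668, 0.0645) = -0.6023
f(x_3) = 8*(-0.6023)^2 + 14*(-0.6023) + 2.46*|-0.6023| = -4.0485


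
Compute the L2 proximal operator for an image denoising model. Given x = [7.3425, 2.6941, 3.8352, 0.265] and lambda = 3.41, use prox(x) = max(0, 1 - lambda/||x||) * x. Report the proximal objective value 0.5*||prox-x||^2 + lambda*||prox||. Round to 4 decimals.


Step 1: Compute ||x||.
||x|| = 8.7149
Step 2: Compute scaling factor.
scale = max(0, 1 - 3.41/8.7149) = 0.6087
Step 3: prox(x) = [4.4695, 1.6399, 2.3345, 0.1613]
||prox(x)|| = 5.3049
Step 4: Proximal objective.
0.5*||prox-x||^2 = 5.8141
lambda*||prox|| = 18.0897
Total = 23.9038


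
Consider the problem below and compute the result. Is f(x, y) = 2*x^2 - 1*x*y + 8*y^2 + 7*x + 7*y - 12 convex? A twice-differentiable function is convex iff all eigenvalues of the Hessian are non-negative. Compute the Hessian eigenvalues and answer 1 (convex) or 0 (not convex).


The Hessian of f(x,y) = 2*x^2 - 1*x*y + 8*y^2 + 7*x + 7*y - 12 is:
H = [[4, -1], [-1, 16]]
Trace = 4 + 16 = 20
Determinant = 4*16 - (-1)^2 = 63
Discriminant = (20)^2 - 4*63 = 148.0
Eigenvalues: lambda_1 = 3.9172, lambda_2 = 16.0828
The function is convex.

1


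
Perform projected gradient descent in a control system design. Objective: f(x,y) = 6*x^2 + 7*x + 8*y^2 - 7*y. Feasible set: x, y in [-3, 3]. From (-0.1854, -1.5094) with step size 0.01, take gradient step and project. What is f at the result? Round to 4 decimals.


Step 1: Compute gradient at (-0.1854, -1.5094).
grad_x = 2*6*-0.1854 + 7 = 4.7752
grad_y = 2*8*-1.5094 - 7 = -31.1504
Step 2: Gradient step.
x_raw = -0.1854 - 0.01*4.7752 = -0.2332
y_raw = -1.5094 - 0.01*-31.1504 = -1.1979
Step 3: Project onto [-3, 3].
x_proj = clip(-0.2332) = -0.2332
y_proj = clip(-1.1979) = -1.1979
Step 4: Evaluate f.
f(-0.2332, -1.1979) = 18.559


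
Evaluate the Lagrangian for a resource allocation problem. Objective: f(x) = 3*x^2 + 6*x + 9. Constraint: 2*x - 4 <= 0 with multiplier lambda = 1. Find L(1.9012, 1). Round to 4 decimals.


Step 1: Evaluate f(x).
f(1.9012) = 3*1.9012^2 + 6*1.9012 + 9 = 31.2509
Step 2: Evaluate g(x).
g(1.9012) = 2*1.9012 - 4 = -0.1976
Step 3: Compute Lagrangian.
L = 31.2509 + 1*-0.1976 = 31.0533


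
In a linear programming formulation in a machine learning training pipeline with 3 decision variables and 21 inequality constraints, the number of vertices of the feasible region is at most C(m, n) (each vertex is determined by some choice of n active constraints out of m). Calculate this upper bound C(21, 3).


Each vertex corresponds to some choice of n active constraints out of m, so the number of vertices is at most C(m, n) = m! / (n!(m-n)!).
m = 21, n = 3
Numerator: 21 * 20 * 19
Denominator: 3! = 6
C(21, 3) = 1330


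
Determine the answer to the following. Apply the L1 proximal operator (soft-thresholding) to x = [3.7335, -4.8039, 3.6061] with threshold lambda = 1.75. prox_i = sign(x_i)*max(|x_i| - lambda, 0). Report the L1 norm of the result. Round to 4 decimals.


Soft-thresholding with lambda = 1.75:
prox(3.7335) = sign(3.7335)*max(|3.7335| - 1.75, 0) = 1.9835
prox(-4.8039) = sign(-4.8039)*max(|-4.8039| - 1.75, 0) = -3.0539
prox(3.6061) = sign(3.6061)*max(|3.6061| - 1.75, 0) = 1.8561
prox(x) = [1.9835, -3.0539, 1.8561]
||prox(x)||_1 = 1.9835 + 3.0539 + 1.8561 = 6.8935


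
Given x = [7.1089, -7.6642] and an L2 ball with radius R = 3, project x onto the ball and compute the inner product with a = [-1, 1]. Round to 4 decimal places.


Step 1: Compute ||x|| (intermediates to 6 decimals).
||x|| = sqrt(7.1089^2 + (-7.6642)^2) = 10.453536
Step 2: Project.
Since ||x|| > R, scale = R/||x|| = 3/10.453536 = 0.286984, proj(x) = scale * x
proj(x) = [2.040141, -2.199503]
Step 3: Dot product.
a^T * proj(x) = -1*2.040141 + 1*(-2.199503) = -4.2396


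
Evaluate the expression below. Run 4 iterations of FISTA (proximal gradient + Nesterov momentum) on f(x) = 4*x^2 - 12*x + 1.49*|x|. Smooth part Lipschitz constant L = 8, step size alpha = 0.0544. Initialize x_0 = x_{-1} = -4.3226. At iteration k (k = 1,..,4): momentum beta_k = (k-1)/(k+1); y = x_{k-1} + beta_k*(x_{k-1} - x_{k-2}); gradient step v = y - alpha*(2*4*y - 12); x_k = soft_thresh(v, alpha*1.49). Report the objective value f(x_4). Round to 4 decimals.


FISTA on f(x) = 4*x^2 - 12*x + 1.49*|x|
L = 8, alpha = 0.0544
Iteration 1: beta = 0.0, y = -4.3226 + 0.0*(-4.3226 + 4.3226) = -4.3226
  grad(y) = -46.5808, v = y - alpha*grad = -1.7886
  prox(v) = soft_thresh(-1.7886, 0.0811) = -1.7075
Iteration 2: beta = 0.3333, y = -1.7075 + 0.3333*(-1.7075 + 4.3226) = -0.8359
  grad(y) = -18.6869, v = y - alpha*grad = 0.1807
  prox(v) = soft_thresh(0.1807, 0.0811) = 0.0996
Iteration 3: beta = 0.5, y = 0.0996 + 0.5*(0.0996 + 1.7075) = 1.0032
  grad(y) = -3.974, v = y - alpha*grad = 1.2194
  prox(v) = soft_thresh(1.2194, 0.0811) = 1.1384
Iteration 4: beta = 0.6, y = 1.1384 + 0.6*(1.1384 - 0.0996) = 1.7616
  grad(y) = 2.0929, v = y - alpha*grad = 1.6478
  prox(v) = soft_thresh(1.6478, 0.0811) = 1.5667
f(x_4) = 4*1.5667^2 - 12*1.5667 + 1.49*|1.5667| = -6.6478


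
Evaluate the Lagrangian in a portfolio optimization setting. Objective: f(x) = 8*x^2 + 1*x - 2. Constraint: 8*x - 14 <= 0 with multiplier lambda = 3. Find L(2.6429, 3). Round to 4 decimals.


Step 1: Evaluate f(x).
f(2.6429) = 8*2.6429^2 + 1*2.6429 - 2 = 56.5223
Step 2: Evaluate g(x).
g(2.6429) = 8*2.6429 - 14 = 7.1432
Step 3: Compute Lagrangian.
L = 56.5223 + 3*7.1432 = 77.9519


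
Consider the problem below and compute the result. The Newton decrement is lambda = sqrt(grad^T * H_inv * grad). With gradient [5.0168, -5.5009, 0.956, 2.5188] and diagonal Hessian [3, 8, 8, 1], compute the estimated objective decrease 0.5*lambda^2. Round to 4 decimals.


Step 1: H is diagonal, so H^(-1) * g = [1.6723, -0.6876, 0.1195, 2.5188].
Step 2: g^T H^(-1) g = sum_i g_i^2 / H_ii
  = (5.0168)^2/3 + (-5.5009)^2/8 + (0.956)^2/8 + (2.5188)^2/1
  = 8.3894 + 3.7825 + 0.1142 + 6.3444 = 18.6305
Step 3: Objective decrease = 0.5 * g^T H^(-1) g = 9.3153


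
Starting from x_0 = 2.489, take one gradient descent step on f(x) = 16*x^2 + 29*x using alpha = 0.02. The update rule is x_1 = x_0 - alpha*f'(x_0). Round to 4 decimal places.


We compute the gradient at x_0 and apply the update.
f'(x) = 32*x + 29
f'(2.489) = 32*2.489 + 29 = 108.648
x_1 = 2.489 - 0.02*108.648 = 0.316


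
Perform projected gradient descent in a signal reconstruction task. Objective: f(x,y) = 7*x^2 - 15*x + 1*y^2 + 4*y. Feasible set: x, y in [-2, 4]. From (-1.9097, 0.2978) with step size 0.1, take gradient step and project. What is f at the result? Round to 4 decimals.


Step 1: Compute gradient at (-1.9097, 0.2978).
grad_x = 2*7*-1.9097 - 15 = -41.7358
grad_y = 2*1*0.2978 + 4 = 4.5956
Step 2: Gradient step.
x_raw = -1.9097 - 0.1*-41.7358 = 2.2639
y_raw = 0.2978 - 0.1*4.5956 = -0.1618
Step 3: Project onto [-2, 4].
x_proj = clip(2.2639) = 2.2639
y_proj = clip(-0.1618) = -0.1618
Step 4: Evaluate f.
f(2.2639, -0.1618) = 1.297


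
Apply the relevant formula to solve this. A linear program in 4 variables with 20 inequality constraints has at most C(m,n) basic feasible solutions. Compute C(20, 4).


Each vertex corresponds to some choice of n active constraints out of m, so the number of vertices is at most C(m, n) = m! / (n!(m-n)!).
m = 20, n = 4
Numerator: 20 * 19 * 18 * 17
Denominator: 4! = 24
C(20, 4) = 4845


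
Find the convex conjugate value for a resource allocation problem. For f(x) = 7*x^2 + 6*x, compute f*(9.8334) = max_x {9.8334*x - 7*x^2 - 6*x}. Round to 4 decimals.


f*(y) = sup_x {y*x - a*x^2 - b*x} = sup_x {(y-b)*x - a*x^2}
FOC: (y - b) - 2a*x = 0 => x* = (y - b)/(2a)
x* = (9.8334 - 6)/(2*7) = 0.2738
f*(9.8334) = (y-b)^2/(4a) = (9.8334 - 6)^2/(4*7)
= 14.695/28 = 0.5248


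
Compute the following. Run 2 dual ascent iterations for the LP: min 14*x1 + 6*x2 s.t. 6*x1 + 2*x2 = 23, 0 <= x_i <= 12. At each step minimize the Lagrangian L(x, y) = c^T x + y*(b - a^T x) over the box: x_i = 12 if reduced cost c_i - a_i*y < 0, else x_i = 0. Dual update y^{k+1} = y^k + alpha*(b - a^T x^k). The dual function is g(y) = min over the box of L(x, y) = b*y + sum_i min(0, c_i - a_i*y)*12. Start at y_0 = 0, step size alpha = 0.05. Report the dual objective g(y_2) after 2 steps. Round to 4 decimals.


Dual ascent for LP: min 14*x1 + 6*x2, 6*x1 + 2*x2 = 23, 0 <= x_i <= 12
Step 1: y^k = 0.0, reduced costs: (14.0, 6.0)
  x^k = (0.0, 0.0), subgradient = b - a^T x = 23.0
  y^{k+1} = 0.0 + 0.05*23.0 = 1.15
Step 2: y^k = 1.15, reduced costs: (7.1, 3.7)
  x^k = (0.0, 0.0), subgradient = b - a^T x = 23.0
  y^{k+1} = 1.15 + 0.05*23.0 = 2.3
Dual objective at y_2 = 2.3: reduced costs (0.2, 1.4), box minimizer x = (0.0, 0.0)
g(y_2) = b*y + (c1 - a1*y)*x1 + (c2 - a2*y)*x2 = 23*2.3 + 0.2*0.0 + 1.4*0.0 = 52.9 + 0.0 + 0.0 = 52.9


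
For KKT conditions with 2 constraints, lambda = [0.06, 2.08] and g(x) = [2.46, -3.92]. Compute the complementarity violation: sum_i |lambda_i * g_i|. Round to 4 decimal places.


KKT complementary slackness check:
lambda_1 * g_1 = 0.06 * 2.46 = 0.1476
lambda_2 * g_2 = 2.08 * -3.92 = -8.1536
Total violation = 0.1476 + 8.1536 = 8.3012


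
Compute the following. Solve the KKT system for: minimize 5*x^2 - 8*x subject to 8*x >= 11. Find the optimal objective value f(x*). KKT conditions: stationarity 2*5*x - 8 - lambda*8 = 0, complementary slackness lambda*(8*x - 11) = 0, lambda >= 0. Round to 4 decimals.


Step 1: Try lambda = 0 (constraint inactive).
x_unc = 8/(2*5) = 0.8
Check: 8*0.8 = 6.4 < 11 -- violated!
Step 2: Constraint must be active: 8*x = 11
x* = 11/8 = 1.375
lambda = (2*5*1.375 - 8)/8 = 0.7188
Step 3: Compute optimal value.
f(x*) = 5*1.375^2 - 8*1.375 = -1.5469


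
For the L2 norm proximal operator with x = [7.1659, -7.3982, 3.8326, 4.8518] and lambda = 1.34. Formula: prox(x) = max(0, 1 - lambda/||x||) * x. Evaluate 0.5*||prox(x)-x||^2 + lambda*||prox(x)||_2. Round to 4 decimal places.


Step 1: Compute ||x||.
||x|| = 12.013
Step 2: Compute scaling factor.
scale = max(0, 1 - 1.34/12.013) = 0.8885
Step 3: prox(x) = [6.3666, -6.573, 3.4051, 4.3106]
||prox(x)|| = 10.673
Step 4: Proximal objective.
0.5*||prox-x||^2 = 0.8978
lambda*||prox|| = 14.3018
Total = 15.1996


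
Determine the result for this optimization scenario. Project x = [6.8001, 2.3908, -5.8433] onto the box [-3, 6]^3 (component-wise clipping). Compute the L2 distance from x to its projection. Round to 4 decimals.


Project each component onto [-3, 6].
clip(6.8001) = 6.0, clip(2.3908) = 2.3908, clip(-5.8433) = -3.0
Projection = [6.0, 2.3908, -3.0]
Squared diffs: [0.6402, 0.0, 8.0844]
Distance = sqrt(8.7246) = 2.9537


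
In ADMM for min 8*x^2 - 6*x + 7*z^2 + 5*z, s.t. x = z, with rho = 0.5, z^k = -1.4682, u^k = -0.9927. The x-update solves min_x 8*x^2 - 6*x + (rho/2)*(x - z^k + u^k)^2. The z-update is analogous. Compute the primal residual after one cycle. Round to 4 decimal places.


ADMM iteration with rho = 0.5, z^k = -1.4682, u^k = -0.9927
Step 1: x-update.
Minimize 8*x^2 - 6*x + (0.5/2)*(x + 1.4682 - 0.9927)^2
FOC: (2*8 + 0.5)*x = 6 + 0.5*(-1.4682 + 0.9927)
x^{k+1} = 0.3492
Step 2: z-update.
Minimize 7*z^2 + 5*z + (0.5/2)*(0.3492 - z - 0.9927)^2
FOC: (2*7 + 0.5)*z = -5 + 0.5*(0.3492 - 0.9927)
z^{k+1} = -0.367
Step 3: u-update.
u^{k+1} = -0.9927 + 0.3492 + 0.367 = -0.2765
Step 4: Primal residual = |0.3492 + 0.367| = 0.7162


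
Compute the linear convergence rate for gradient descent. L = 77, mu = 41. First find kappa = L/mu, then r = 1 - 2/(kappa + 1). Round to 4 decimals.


Step 1: Compute the condition number.
kappa = L/mu = 77/41 = 1.878
Step 2: Compute the convergence rate.
r = 1 - 2/(kappa + 1) = 1 - 2*mu/(L + mu) = (L - mu)/(L + mu) = 36/118 = 0.3051


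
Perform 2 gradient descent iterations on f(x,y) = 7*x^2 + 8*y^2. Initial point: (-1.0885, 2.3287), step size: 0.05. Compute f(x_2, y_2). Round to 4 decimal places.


Gradient descent on f(x,y) = 7*x^2 + 8*y^2.
Starting point: (-1.0885, 2.3287), alpha = 0.05
Step 1: grad_x = 2*7*-1.0885 = -15.239, grad_y = 2*8*2.3287 = 37.2592
  x_1 = -1.0885 - 0.05*-15.239 = -0.3266
  y_1 = 2.3287 - 0.05*37.2592 = 0.4657
Step 2: grad_x = 2*7*-0.3266 = -4.5717, grad_y = 2*8*0.4657 = 7.4518
  x_2 = -0.3266 - 0.05*-4.5717 = -0.098
  y_2 = 0.4657 - 0.05*7.4518 = 0.0931
f(-0.098, 0.0931) = 7*(-0.098)^2 + 8*0.0931^2 = 0.1366


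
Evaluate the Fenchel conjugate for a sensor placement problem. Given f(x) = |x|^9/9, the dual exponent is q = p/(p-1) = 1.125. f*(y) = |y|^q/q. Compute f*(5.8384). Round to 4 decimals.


The conjugate exponent q satisfies 1/p + 1/q = 1.
p = 9, so q = 9/(9 - 1) = 1.125
|y|^q = 5.8384^1.125 = 7.2791
f*(5.8384) = 7.2791 / 1.125 = 6.4704


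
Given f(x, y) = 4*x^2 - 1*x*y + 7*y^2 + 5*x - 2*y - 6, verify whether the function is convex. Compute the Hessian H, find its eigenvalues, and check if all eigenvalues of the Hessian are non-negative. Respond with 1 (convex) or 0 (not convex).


The Hessian of f(x,y) = 4*x^2 - 1*x*y + 7*y^2 + 5*x - 2*y - 6 is:
H = [[8, -1], [-1, 14]]
Trace = 8 + 14 = 22
Determinant = 8*14 - (-1)^2 = 111
Discriminant = (22)^2 - 4*111 = 40.0
Eigenvalues: lambda_1 = 7.8377, lambda_2 = 14.1623
The function is convex.

1


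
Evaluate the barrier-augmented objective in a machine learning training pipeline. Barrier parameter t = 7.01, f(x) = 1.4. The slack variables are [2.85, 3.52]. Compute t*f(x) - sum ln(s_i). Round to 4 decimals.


Step 1: Compute log-barrier.
ln values: [1.0473, 1.2585]
phi = -(1.0473 + 1.2585) = -2.3058
Step 2: Compute augmented objective.
t*f(x) = 7.01*1.4 = 9.814
Total = 9.814 - 2.3058 = 7.5082


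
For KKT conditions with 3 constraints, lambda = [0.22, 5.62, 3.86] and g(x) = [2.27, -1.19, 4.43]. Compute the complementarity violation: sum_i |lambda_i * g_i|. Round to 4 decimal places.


KKT complementary slackness check:
lambda_1 * g_1 = 0.22 * 2.27 = 0.4994
lambda_2 * g_2 = 5.62 * -1.19 = -6.6878
lambda_3 * g_3 = 3.86 * 4.43 = 17.0998
Total violation = 0.4994 + 6.6878 + 17.0998 = 24.287


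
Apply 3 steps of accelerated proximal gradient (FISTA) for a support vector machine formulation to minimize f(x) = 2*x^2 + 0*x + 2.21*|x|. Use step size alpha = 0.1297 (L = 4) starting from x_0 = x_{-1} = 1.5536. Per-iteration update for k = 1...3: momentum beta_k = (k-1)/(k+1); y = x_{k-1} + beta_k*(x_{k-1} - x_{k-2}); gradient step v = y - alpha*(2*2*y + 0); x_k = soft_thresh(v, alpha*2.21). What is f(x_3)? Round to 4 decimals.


FISTA on f(x) = 2*x^2 + 0*x + 2.21*|x|
L = 4, alpha = 0.1297
Iteration 1: beta = 0.0, y = 1.5536 + 0.0*(1.5536 - 1.5536) = 1.5536
  grad(y) = 6.2144, v = y - alpha*grad = 0.7476
  prox(v) = soft_thresh(0.7476, 0.2866) = 0.461
Iteration 2: beta = 0.3333, y = 0.461 + 0.3333*(0.461 - 1.5536) = 0.0967
  grad(y) = 0.387, v = y - alpha*grad = 0.0466
  prox(v) = soft_thresh(0.0466, 0.2866) = 0.0
Iteration 3: beta = 0.5, y = 0.0 + 0.5*(0.0 - 0.461) = -0.2305
  grad(y) = -0.9219, v = y - alpha*grad = -0.1109
  prox(v) = soft_thresh(-0.1109, 0.2866) = 0.0
f(x_3) = 2*0.0^2 + 0*0.0 + 2.21*|0.0| = 0.0


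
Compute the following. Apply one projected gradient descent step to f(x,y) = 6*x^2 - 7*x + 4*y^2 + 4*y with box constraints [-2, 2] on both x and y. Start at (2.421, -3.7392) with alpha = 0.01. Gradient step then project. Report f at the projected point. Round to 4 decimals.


Step 1: Compute gradient at (2.421, -3.7392).
grad_x = 2*6*2.421 - 7 = 22.052
grad_y = 2*4*-3.7392 + 4 = -25.9136
Step 2: Gradient step.
x_raw = 2.421 - 0.01*22.052 = 2.2005
y_raw = -3.7392 - 0.01*-25.9136 = -3.4801
Step 3: Project onto [-2, 2].
x_proj = clip(2.2005) = 2.0
y_proj = clip(-3.4801) = -2.0
Step 4: Evaluate f.
f(2.0, -2.0) = 18.0


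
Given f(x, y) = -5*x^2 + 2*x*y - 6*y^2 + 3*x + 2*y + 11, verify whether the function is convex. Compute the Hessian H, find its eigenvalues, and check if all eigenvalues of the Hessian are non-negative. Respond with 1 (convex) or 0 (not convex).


The Hessian of f(x,y) = -5*x^2 + 2*x*y - 6*y^2 + 3*x + 2*y + 11 is:
H = [[-10, 2], [2, -12]]
Trace = -10 - 12 = -22
Determinant = -10*-12 - (2)^2 = 116
Discriminant = (-22)^2 - 4*116 = 20.0
Eigenvalues: lambda_1 = -13.2361, lambda_2 = -8.7639
The function is not convex.

0


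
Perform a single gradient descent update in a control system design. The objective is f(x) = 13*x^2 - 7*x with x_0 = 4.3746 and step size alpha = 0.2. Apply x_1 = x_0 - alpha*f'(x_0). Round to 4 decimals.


We compute the gradient at x_0 and apply the update.
f'(x) = 26*x - 7
f'(4.3746) = 26*4.3746 - 7 = 106.7396
x_1 = 4.3746 - 0.2*106.7396 = -16.9733


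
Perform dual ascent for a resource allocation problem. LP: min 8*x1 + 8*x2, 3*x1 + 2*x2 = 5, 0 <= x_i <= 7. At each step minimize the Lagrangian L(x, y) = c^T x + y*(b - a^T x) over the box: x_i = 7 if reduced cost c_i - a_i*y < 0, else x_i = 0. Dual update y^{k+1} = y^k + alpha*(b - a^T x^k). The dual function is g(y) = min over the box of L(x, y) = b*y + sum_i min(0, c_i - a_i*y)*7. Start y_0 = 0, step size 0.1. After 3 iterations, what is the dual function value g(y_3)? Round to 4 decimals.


Dual ascent for LP: min 8*x1 + 8*x2, 3*x1 + 2*x2 = 5, 0 <= x_i <= 7
Step 1: y^k = 0.0, reduced costs: (8.0, 8.0)
  x^k = (0.0, 0.0), subgradient = b - a^T x = 5.0
  y^{k+1} = 0.0 + 0.1*5.0 = 0.5
Step 2: y^k = 0.5, reduced costs: (6.5, 7.0)
  x^k = (0.0, 0.0), subgradient = b - a^T x = 5.0
  y^{k+1} = 0.5 + 0.1*5.0 = 1.0
Step 3: y^k = 1.0, reduced costs: (5.0, 6.0)
  x^k = (0.0, 0.0), subgradient = b - a^T x = 5.0
  y^{k+1} = 1.0 + 0.1*5.0 = 1.5
Dual objective at y_3 = 1.5: reduced costs (3.5, 5.0), box minimizer x = (0.0, 0.0)
g(y_3) = b*y + (c1 - a1*y)*x1 + (c2 - a2*y)*x2 = 5*1.5 + 3.5*0.0 + 5.0*0.0 = 7.5 + 0.0 + 0.0 = 7.5


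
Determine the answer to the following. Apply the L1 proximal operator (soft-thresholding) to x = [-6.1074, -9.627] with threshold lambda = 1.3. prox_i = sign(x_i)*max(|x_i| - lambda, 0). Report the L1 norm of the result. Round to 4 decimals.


Soft-thresholding with lambda = 1.3:
prox(-6.1074) = sign(-6.1074)*max(|-6.1074| - 1.3, 0) = -4.8074
prox(-9.627) = sign(-9.627)*max(|-9.627| - 1.3, 0) = -8.327
prox(x) = [-4.8074, -8.327]
||prox(x)||_1 = 4.8074 + 8.327 = 13.1344


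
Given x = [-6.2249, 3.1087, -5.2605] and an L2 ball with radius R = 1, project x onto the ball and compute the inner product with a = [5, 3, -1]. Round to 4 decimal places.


Step 1: Compute ||x|| (intermediates to 6 decimals).
||x|| = sqrt((-6.2249)^2 + 3.1087^2 + (-5.2605)^2) = 8.722744
Step 2: Project.
Since ||x|| > R, scale = R/||x|| = 1/8.722744 = 0.114643, proj(x) = scale * x
proj(x) = [-0.713641, 0.356391, -0.60308]
Step 3: Dot product.
a^T * proj(x) = 5*(-0.713641) + 3*0.356391 - 1*(-0.60308) = -1.896


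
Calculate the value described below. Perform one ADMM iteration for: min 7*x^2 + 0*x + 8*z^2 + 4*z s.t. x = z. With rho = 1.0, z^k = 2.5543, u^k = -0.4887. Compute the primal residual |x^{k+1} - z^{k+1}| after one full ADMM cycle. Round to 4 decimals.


ADMM iteration with rho = 1.0, z^k = 2.5543, u^k = -0.4887
Step 1: x-update.
Minimize 7*x^2 + 0*x + (1.0/2)*(x - 2.5543 - 0.4887)^2
FOC: (2*7 + 1.0)*x = 0 + 1.0*(2.5543 + 0.4887)
x^{k+1} = 0.2029
Step 2: z-update.
Minimize 8*z^2 + 4*z + (1.0/2)*(0.2029 - z - 0.4887)^2
FOC: (2*8 + 1.0)*z = -4 + 1.0*(0.2029 - 0.4887)
z^{k+1} = -0.2521
Step 3: u-update.
u^{k+1} = -0.4887 + 0.2029 + 0.2521 = -0.0337
Step 4: Primal residual = |0.2029 + 0.2521| = 0.455


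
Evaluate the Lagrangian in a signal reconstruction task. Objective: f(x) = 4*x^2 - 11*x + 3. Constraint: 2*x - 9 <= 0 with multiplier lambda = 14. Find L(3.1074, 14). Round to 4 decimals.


Step 1: Evaluate f(x).
f(3.1074) = 4*3.1074^2 - 11*3.1074 + 3 = 7.4423
Step 2: Evaluate g(x).
g(3.1074) = 2*3.1074 - 9 = -2.7852
Step 3: Compute Lagrangian.
L = 7.4423 + 14*-2.7852 = -31.5505


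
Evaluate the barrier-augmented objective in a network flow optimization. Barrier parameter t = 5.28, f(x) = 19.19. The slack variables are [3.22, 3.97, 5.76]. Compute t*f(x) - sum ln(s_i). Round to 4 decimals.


Step 1: Compute log-barrier.
ln values: [1.1694, 1.3788, 1.7509]
phi = -(1.1694 + 1.3788 + 1.7509) = -4.2991
Step 2: Compute augmented objective.
t*f(x) = 5.28*19.19 = 101.3232
Total = 101.3232 - 4.2991 = 97.0241


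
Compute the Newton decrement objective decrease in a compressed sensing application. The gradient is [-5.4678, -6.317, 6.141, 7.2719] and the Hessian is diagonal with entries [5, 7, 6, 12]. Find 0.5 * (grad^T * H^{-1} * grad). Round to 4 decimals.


Step 1: H is diagonal, so H^(-1) * g = [-1.0936, -0.9024, 1.0235, 0.606].
Step 2: g^T H^(-1) g = sum_i g_i^2 / H_ii
  = (-5.4678)^2/5 + (-6.317)^2/7 + (6.141)^2/6 + (7.2719)^2/12
  = 5.9794 + 5.7006 + 6.2853 + 4.4067 = 22.372
Step 3: Objective decrease = 0.5 * g^T H^(-1) g = 11.186


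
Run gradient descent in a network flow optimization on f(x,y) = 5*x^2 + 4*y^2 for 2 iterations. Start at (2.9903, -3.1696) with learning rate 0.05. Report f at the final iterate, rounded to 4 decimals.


Gradient descent on f(x,y) = 5*x^2 + 4*y^2.
Starting point: (2.9903, -3.1696), alpha = 0.05
Step 1: grad_x = 2*5*2.9903 = 29.903, grad_y = 2*4*-3.1696 = -25.3568
  x_1 = 2.9903 - 0.05*29.903 = 1.4952
  y_1 = -3.1696 - 0.05*-25.3568 = -1.9018
Step 2: grad_x = 2*5*1.4952 = 14.9515, grad_y = 2*4*-1.9018 = -15.2141
  x_2 = 1.4952 - 0.05*14.9515 = 0.7476
  y_2 = -1.9018 - 0.05*-15.2141 = -1.1411
f(0.7476, -1.1411) = 5*0.7476^2 + 4*(-1.1411)^2 = 8.0024


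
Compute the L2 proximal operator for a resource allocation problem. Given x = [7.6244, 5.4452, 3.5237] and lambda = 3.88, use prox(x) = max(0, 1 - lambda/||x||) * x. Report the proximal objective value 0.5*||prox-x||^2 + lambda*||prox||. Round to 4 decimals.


Step 1: Compute ||x||.
||x|| = 10.0099
Step 2: Compute scaling factor.
scale = max(0, 1 - 3.88/10.0099) = 0.6124
Step 3: prox(x) = [4.6691, 3.3346, 2.1579]
||prox(x)|| = 6.1299
Step 4: Proximal objective.
0.5*||prox-x||^2 = 7.5272
lambda*||prox|| = 23.784
Total = 31.3112


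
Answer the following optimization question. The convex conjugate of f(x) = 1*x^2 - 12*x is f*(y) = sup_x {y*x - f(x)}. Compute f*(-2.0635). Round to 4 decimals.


f*(y) = sup_x {y*x - a*x^2 - b*x} = sup_x {(y-b)*x - a*x^2}
FOC: (y - b) - 2a*x = 0 => x* = (y - b)/(2a)
x* = (-2.0635 + 12)/(2*1) = 4.9683
f*(-2.0635) = (y-b)^2/(4a) = (-2.0635 + 12)^2/(4*1)
= 98.734/4 = 24.6835


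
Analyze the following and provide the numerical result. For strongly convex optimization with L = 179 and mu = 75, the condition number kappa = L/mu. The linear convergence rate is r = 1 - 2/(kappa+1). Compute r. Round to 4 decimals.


Step 1: Compute the condition number.
kappa = L/mu = 179/75 = 2.3867
Step 2: Compute the convergence rate.
r = 1 - 2/(kappa + 1) = 1 - 2*mu/(L + mu) = (L - mu)/(L + mu) = 104/254 = 0.4094


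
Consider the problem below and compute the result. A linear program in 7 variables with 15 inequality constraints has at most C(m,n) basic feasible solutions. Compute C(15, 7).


Each vertex corresponds to some choice of n active constraints out of m, so the number of vertices is at most C(m, n) = m! / (n!(m-n)!).
m = 15, n = 7
Numerator: 15 * 14 * 13 * 12 * 11 * 10 * 9
Denominator: 7! = 5040
C(15, 7) = 6435


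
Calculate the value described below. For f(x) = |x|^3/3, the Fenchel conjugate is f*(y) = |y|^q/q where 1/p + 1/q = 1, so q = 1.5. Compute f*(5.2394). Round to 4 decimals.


The conjugate exponent q satisfies 1/p + 1/q = 1.
p = 3, so q = 3/(3 - 1) = 1.5
|y|^q = 5.2394^1.5 = 11.9928
f*(5.2394) = 11.9928 / 1.5 = 7.9952


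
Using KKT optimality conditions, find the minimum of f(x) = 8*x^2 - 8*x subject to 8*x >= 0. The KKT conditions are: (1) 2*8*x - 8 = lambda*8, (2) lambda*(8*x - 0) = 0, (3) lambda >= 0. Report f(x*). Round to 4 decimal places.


Step 1: Try lambda = 0 (constraint inactive).
Stationarity: 2*8*x - 8 = 0
x* = 8/(2*8) = 0.5
Check constraint: 8*0.5 = 4.0 >= 0 -- satisfied.
Step 2: Compute optimal value.
f(x*) = 8*0.5^2 - 8*0.5 = -2.0


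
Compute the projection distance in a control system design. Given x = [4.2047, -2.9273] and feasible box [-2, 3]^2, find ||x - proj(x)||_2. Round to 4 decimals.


Project each component onto [-2, 3].
clip(4.2047) = 3.0, clip(-2.9273) = -2.0
Projection = [3.0, -2.0]
Squared diffs: [1.4513, 0.8599]
Distance = sqrt(2.3112) = 1.5203


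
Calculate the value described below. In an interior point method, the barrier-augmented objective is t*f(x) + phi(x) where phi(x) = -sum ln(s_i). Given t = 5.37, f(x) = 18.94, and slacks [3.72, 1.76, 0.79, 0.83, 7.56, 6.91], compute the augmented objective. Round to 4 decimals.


Step 1: Compute log-barrier.
ln values: [1.3137, 0.5653, -0.2357, -0.1863, 2.0229, 1.933]
phi = -(1.3137 + 0.5653 - 0.2357 - 0.1863 + 2.0229 + 1.933) = -5.4128
Step 2: Compute augmented objective.
t*f(x) = 5.37*18.94 = 101.7078
Total = 101.7078 - 5.4128 = 96.295


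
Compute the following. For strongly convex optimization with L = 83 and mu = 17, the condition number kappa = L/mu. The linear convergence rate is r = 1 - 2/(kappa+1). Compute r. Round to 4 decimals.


Step 1: Compute the condition number.
kappa = L/mu = 83/17 = 4.8824
Step 2: Compute the convergence rate.
r = 1 - 2/(kappa + 1) = 1 - 2*mu/(L + mu) = (L - mu)/(L + mu) = 66/100 = 0.66


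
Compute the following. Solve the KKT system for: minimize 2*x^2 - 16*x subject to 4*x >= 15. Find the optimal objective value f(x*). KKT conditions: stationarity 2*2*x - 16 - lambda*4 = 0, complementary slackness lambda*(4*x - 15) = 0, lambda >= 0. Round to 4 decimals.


Step 1: Try lambda = 0 (constraint inactive).
Stationarity: 2*2*x - 16 = 0
x* = 16/(2*2) = 4.0
Check constraint: 4*4.0 = 16.0 >= 15 -- satisfied.
Step 2: Compute optimal value.
f(x*) = 2*4.0^2 - 16*4.0 = -32.0


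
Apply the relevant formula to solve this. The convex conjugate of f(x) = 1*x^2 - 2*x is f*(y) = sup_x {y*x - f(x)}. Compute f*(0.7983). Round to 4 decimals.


f*(y) = sup_x {y*x - a*x^2 - b*x} = sup_x {(y-b)*x - a*x^2}
FOC: (y - b) - 2a*x = 0 => x* = (y - b)/(2a)
x* = (0.7983 + 2)/(2*1) = 1.3992
f*(0.7983) = (y-b)^2/(4a) = (0.7983 + 2)^2/(4*1)
= 7.8305/4 = 1.9576


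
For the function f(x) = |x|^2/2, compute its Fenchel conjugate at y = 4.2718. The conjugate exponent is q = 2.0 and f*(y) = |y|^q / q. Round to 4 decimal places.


The conjugate exponent q satisfies 1/p + 1/q = 1.
p = 2, so q = 2/(2 - 1) = 2.0
|y|^q = 4.2718^2.0 = 18.2483
f*(4.2718) = 18.2483 / 2.0 = 9.1241


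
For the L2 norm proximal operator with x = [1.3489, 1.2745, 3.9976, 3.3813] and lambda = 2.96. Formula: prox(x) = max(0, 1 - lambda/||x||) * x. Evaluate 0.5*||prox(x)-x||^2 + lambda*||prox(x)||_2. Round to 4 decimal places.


Step 1: Compute ||x||.
||x|| = 5.555
Step 2: Compute scaling factor.
scale = max(0, 1 - 2.96/5.555) = 0.4671
Step 3: prox(x) = [0.6301, 0.5954, 1.8675, 1.5796]
||prox(x)|| = 2.595
Step 4: Proximal objective.
0.5*||prox-x||^2 = 4.3808
lambda*||prox|| = 7.6812
Total = 12.062


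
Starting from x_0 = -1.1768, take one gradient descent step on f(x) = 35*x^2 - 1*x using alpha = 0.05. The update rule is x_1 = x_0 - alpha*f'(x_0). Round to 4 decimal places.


We compute the gradient at x_0 and apply the update.
f'(x) = 70*x - 1
f'(-1.1768) = 70*-1.1768 - 1 = -83.376
x_1 = -1.1768 - 0.05*-83.376 = 2.992


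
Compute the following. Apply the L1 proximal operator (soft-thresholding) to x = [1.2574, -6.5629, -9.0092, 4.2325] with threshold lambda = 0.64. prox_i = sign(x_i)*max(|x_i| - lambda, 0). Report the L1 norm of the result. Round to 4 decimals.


Soft-thresholding with lambda = 0.64:
prox(1.2574) = sign(1.2574)*max(|1.2574| - 0.64, 0) = 0.6174
prox(-6.5629) = sign(-6.5629)*max(|-6.5629| - 0.64, 0) = -5.9229
prox(-9.0092) = sign(-9.0092)*max(|-9.0092| - 0.64, 0) = -8.3692
prox(4.2325) = sign(4.2325)*max(|4.2325| - 0.64, 0) = 3.5925
prox(x) = [0.6174, -5.9229, -8.3692, 3.5925]
||prox(x)||_1 = 0.6174 + 5.9229 + 8.3692 + 3.5925 = 18.502


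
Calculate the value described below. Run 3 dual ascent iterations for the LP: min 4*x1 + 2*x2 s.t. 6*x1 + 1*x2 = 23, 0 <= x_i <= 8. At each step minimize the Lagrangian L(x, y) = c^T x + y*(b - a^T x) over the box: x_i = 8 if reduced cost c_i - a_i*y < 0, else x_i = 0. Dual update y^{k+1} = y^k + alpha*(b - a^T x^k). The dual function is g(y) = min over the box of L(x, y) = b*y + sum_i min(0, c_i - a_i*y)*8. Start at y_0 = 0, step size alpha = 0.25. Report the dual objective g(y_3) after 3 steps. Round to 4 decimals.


Dual ascent for LP: min 4*x1 + 2*x2, 6*x1 + 1*x2 = 23, 0 <= x_i <= 8
Step 1: y^k = 0.0, reduced costs: (4.0, 2.0)
  x^k = (0.0, 0.0), subgradient = b - a^T x = 23.0
  y^{k+1} = 0.0 + 0.25*23.0 = 5.75
Step 2: y^k = 5.75, reduced costs: (-30.5, -3.75)
  x^k = (8.0, 8.0), subgradient = b - a^T x = -33.0
  y^{k+1} = 5.75 + 0.25*-33.0 = -2.5
Step 3: y^k = -2.5, reduced costs: (19.0, 4.5)
  x^k = (0.0, 0.0), subgradient = b - a^T x = 23.0
  y^{k+1} = -2.5 + 0.25*23.0 = 3.25
Dual objective at y_3 = 3.25: reduced costs (-15.5, -1.25), box minimizer x = (8.0, 8.0)
g(y_3) = b*y + (c1 - a1*y)*x1 + (c2 - a2*y)*x2 = 23*3.25 + (-15.5)*8.0 + (-1.25)*8.0 = 74.75 - 124.0 - 10.0 = -59.25


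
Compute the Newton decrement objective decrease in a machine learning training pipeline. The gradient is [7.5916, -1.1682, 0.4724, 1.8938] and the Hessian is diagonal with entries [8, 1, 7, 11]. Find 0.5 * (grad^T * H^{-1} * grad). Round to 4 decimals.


Step 1: H is diagonal, so H^(-1) * g = [0.949, -1.1682, 0.0675, 0.1722].
Step 2: g^T H^(-1) g = sum_i g_i^2 / H_ii
  = (7.5916)^2/8 + (-1.1682)^2/1 + (0.4724)^2/7 + (1.8938)^2/11
  = 7.204 + 1.3647 + 0.0319 + 0.326 = 8.9267
Step 3: Objective decrease = 0.5 * g^T H^(-1) g = 4.4633


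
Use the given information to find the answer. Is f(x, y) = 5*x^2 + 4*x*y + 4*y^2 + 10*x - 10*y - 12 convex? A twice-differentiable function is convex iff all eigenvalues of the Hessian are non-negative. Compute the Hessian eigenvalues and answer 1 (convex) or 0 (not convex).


The Hessian of f(x,y) = 5*x^2 + 4*x*y + 4*y^2 + 10*x - 10*y - 12 is:
H = [[10, 4], [4, 8]]
Trace = 10 + 8 = 18
Determinant = 10*8 - (4)^2 = 64
Discriminant = (18)^2 - 4*64 = 68.0
Eigenvalues: lambda_1 = 4.8769, lambda_2 = 13.1231
The function is convex.

1


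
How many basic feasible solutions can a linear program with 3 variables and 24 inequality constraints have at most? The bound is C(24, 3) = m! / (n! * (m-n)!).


Each vertex corresponds to some choice of n active constraints out of m, so the number of vertices is at most C(m, n) = m! / (n!(m-n)!).
m = 24, n = 3
Numerator: 24 * 23 * 22
Denominator: 3! = 6
C(24, 3) = 2024


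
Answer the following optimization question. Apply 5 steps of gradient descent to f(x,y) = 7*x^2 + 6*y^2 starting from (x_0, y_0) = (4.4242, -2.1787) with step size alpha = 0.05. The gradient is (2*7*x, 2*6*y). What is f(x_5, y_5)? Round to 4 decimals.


Gradient descent on f(x,y) = 7*x^2 + 6*y^2.
Starting point: (4.4242, -2.1787), alpha = 0.05
Step 1: grad_x = 2*7*4.4242 = 61.9388, grad_y = 2*6*-2.1787 = -26.1444
  x_1 = 4.4242 - 0.05*61.9388 = 1.3273
  y_1 = -2.1787 - 0.05*-26.1444 = -0.8715
Step 2: grad_x = 2*7*1.3273 = 18.5816, grad_y = 2*6*-0.8715 = -10.4578
  x_2 = 1.3273 - 0.05*18.5816 = 0.3982
  y_2 = -0.8715 - 0.05*-10.4578 = -0.3486
Step 3: grad_x = 2*7*0.3982 = 5.5745, grad_y = 2*6*-0.3486 = -4.1831
  x_3 = 0.3982 - 0.05*5.5745 = 0.1195
  y_3 = -0.3486 - 0.05*-4.1831 = -0.1394
Step 4: grad_x = 2*7*0.1195 = 1.6723, grad_y = 2*6*-0.1394 = -1.6732
  x_4 = 0.1195 - 0.05*1.6723 = 0.0358
  y_4 = -0.1394 - 0.05*-1.6732 = -0.0558
Step 5: grad_x = 2*7*0.0358 = 0.5017, grad_y = 2*6*-0.0558 = -0.6693
  x_5 = 0.0358 - 0.05*0.5017 = 0.0108
  y_5 = -0.0558 - 0.05*-0.6693 = -0.0223
f(0.0108, -0.0223) = 7*0.0108^2 + 6*(-0.0223)^2 = 0.0038


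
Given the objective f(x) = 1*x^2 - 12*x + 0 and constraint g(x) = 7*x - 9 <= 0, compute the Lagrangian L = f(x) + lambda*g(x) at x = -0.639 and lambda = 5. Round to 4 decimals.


Step 1: Evaluate f(x).
f(-0.639) = 1*(-0.639)^2 - 12*(-0.639) + 0 = 8.0763
Step 2: Evaluate g(x).
g(-0.639) = 7*-0.639 - 9 = -13.473
Step 3: Compute Lagrangian.
L = 8.0763 + 5*-13.473 = -59.2887


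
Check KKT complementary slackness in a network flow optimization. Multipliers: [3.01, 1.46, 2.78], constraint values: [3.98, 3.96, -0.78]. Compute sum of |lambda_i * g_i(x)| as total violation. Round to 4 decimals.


KKT complementary slackness check:
lambda_1 * g_1 = 3.01 * 3.98 = 11.9798
lambda_2 * g_2 = 1.46 * 3.96 = 5.7816
lambda_3 * g_3 = 2.78 * -0.78 = -2.1684
Total violation = 11.9798 + 5.7816 + 2.1684 = 19.9298


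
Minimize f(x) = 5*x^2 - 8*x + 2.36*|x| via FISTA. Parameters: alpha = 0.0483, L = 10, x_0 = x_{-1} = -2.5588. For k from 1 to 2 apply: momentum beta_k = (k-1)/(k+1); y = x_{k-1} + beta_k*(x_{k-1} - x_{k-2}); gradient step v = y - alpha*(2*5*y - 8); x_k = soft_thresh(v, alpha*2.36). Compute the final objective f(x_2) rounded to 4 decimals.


FISTA on f(x) = 5*x^2 - 8*x + 2.36*|x|
L = 10, alpha = 0.0483
Iteration 1: beta = 0.0, y = -2.5588 + 0.0*(-2.5588 + 2.5588) = -2.5588
  grad(y) = -33.588, v = y - alpha*grad = -0.9365
  prox(v) = soft_thresh(-0.9365, 0.114) = -0.8225
Iteration 2: beta = 0.3333, y = -0.8225 + 0.3333*(-0.8225 + 2.5588) = -0.2437
  grad(y) = -10.4375, v = y - alpha*grad = 0.2604
  prox(v) = soft_thresh(0.2604, 0.114) = 0.1464
f(x_2) = 5*0.1464^2 - 8*0.1464 + 2.36*|0.1464| = -0.7185


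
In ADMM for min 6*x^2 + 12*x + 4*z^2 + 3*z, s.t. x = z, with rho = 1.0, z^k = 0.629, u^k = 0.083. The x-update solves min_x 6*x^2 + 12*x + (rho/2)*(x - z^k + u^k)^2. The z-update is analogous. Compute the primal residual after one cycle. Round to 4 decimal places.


ADMM iteration with rho = 1.0, z^k = 0.629, u^k = 0.083
Step 1: x-update.
Minimize 6*x^2 + 12*x + (1.0/2)*(x - 0.629 + 0.083)^2
FOC: (2*6 + 1.0)*x = -12 + 1.0*(0.629 - 0.083)
x^{k+1} = -0.8811
Step 2: z-update.
Minimize 4*z^2 + 3*z + (1.0/2)*(-0.8811 - z + 0.083)^2
FOC: (2*4 + 1.0)*z = -3 + 1.0*(-0.8811 + 0.083)
z^{k+1} = -0.422
Step 3: u-update.
u^{k+1} = 0.083 - 0.8811 + 0.422 = -0.3761
Step 4: Primal residual = |-0.8811 + 0.422| = 0.4591


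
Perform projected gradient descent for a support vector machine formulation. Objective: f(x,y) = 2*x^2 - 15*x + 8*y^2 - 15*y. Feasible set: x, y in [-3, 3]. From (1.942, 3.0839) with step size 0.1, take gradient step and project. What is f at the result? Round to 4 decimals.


Step 1: Compute gradient at (1.942, 3.0839).
grad_x = 2*2*1.942 - 15 = -7.232
grad_y = 2*8*3.0839 - 15 = 34.3424
Step 2: Gradient step.
x_raw = 1.942 - 0.1*-7.232 = 2.6652
y_raw = 3.0839 - 0.1*34.3424 = -0.3503
Step 3: Project onto [-3, 3].
x_proj = clip(2.6652) = 2.6652
y_proj = clip(-0.3503) = -0.3503
Step 4: Evaluate f.
f(2.6652, -0.3503) = -19.5344


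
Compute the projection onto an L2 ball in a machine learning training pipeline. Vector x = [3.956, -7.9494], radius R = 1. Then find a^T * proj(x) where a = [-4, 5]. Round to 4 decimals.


Step 1: Compute ||x|| (intermediates to 6 decimals).
||x|| = sqrt(3.956^2 + (-7.9494)^2) = 8.879352
Step 2: Project.
Since ||x|| > R, scale = R/||x|| = 1/8.879352 = 0.112621, proj(x) = scale * x
proj(x) = [0.445529, -0.895269]
Step 3: Dot product.
a^T * proj(x) = -4*0.445529 + 5*(-0.895269) = -6.2585


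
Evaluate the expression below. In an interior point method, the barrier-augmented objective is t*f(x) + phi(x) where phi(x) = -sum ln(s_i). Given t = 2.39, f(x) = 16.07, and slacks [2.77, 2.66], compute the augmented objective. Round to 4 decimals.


Step 1: Compute log-barrier.
ln values: [1.0188, 0.9783]
phi = -(1.0188 + 0.9783) = -1.9972
Step 2: Compute augmented objective.
t*f(x) = 2.39*16.07 = 38.4073
Total = 38.4073 - 1.9972 = 36.4101


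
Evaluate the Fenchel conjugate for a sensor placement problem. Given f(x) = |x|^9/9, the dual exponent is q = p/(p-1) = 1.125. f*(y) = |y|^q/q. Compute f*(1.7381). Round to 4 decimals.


The conjugate exponent q satisfies 1/p + 1/q = 1.
p = 9, so q = 9/(9 - 1) = 1.125
|y|^q = 1.7381^1.125 = 1.8624
f*(1.7381) = 1.8624 / 1.125 = 1.6555


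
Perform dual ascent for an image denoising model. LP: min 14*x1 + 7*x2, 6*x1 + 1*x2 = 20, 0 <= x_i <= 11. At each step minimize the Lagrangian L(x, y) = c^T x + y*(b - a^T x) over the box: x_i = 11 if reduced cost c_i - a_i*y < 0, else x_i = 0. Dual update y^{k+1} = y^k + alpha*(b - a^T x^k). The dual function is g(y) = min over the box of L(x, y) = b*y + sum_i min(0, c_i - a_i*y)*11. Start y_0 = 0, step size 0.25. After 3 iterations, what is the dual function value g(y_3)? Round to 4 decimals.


Dual ascent for LP: min 14*x1 + 7*x2, 6*x1 + 1*x2 = 20, 0 <= x_i <= 11
Step 1: y^k = 0.0, reduced costs: (14.0, 7.0)
  x^k = (0.0, 0.0), subgradient = b - a^T x = 20.0
  y^{k+1} = 0.0 + 0.25*20.0 = 5.0
Step 2: y^k = 5.0, reduced costs: (-16.0, 2.0)
  x^k = (11.0, 0.0), subgradient = b - a^T x = -46.0
  y^{k+1} = 5.0 + 0.25*-46.0 = -6.5
Step 3: y^k = -6.5, reduced costs: (53.0, 13.5)
  x^k = (0.0, 0.0), subgradient = b - a^T x = 20.0
  y^{k+1} = -6.5 + 0.25*20.0 = -1.5
Dual objective at y_3 = -1.5: reduced costs (23.0, 8.5), box minimizer x = (0.0, 0.0)
g(y_3) = b*y + (c1 - a1*y)*x1 + (c2 - a2*y)*x2 = 20*(-1.5) + 23.0*0.0 + 8.5*0.0 = -30.0 + 0.0 + 0.0 = -30.0


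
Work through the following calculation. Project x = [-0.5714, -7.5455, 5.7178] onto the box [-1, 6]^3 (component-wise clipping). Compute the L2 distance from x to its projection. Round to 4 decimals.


Project each component onto [-1, 6].
clip(-0.5714) = -0.5714, clip(-7.5455) = -1.0, clip(5.7178) = 5.7178
Projection = [-0.5714, -1.0, 5.7178]
Squared diffs: [0.0, 42.8436, 0.0]
Distance = sqrt(42.8436) = 6.5455


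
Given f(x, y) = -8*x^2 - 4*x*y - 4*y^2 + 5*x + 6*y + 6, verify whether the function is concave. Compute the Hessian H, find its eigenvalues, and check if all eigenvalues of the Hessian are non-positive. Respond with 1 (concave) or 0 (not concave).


The Hessian of f(x,y) = -8*x^2 - 4*x*y - 4*y^2 + 5*x + 6*y + 6 is:
H = [[-16, -4], [-4, -8]]
Trace = -16 - 8 = -24
Determinant = -16*-8 - (-4)^2 = 112
Discriminant = (-24)^2 - 4*112 = 128.0
Eigenvalues: lambda_1 = -17.6569, lambda_2 = -6.3431
The function is concave.

1


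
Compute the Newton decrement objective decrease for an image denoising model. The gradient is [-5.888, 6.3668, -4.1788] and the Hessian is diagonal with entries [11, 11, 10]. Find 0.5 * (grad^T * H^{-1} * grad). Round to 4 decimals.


Step 1: H is diagonal, so H^(-1) * g = [-0.5353, 0.5788, -0.4179].
Step 2: g^T H^(-1) g = sum_i g_i^2 / H_ii
  = (-5.888)^2/11 + (6.3668)^2/11 + (-4.1788)^2/10
  = 3.1517 + 3.6851 + 1.7462 = 8.583
Step 3: Objective decrease = 0.5 * g^T H^(-1) g = 4.2915


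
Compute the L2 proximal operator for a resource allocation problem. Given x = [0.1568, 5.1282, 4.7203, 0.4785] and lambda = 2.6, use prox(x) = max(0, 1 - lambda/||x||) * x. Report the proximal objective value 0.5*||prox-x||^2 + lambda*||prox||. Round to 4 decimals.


Step 1: Compute ||x||.
||x|| = 6.9881
Step 2: Compute scaling factor.
scale = max(0, 1 - 2.6/6.9881) = 0.6279
Step 3: prox(x) = [0.0985, 3.2202, 2.9641, 0.3005]
||prox(x)|| = 4.3881
Step 4: Proximal objective.
0.5*||prox-x||^2 = 3.38
lambda*||prox|| = 11.4091
Total = 14.789


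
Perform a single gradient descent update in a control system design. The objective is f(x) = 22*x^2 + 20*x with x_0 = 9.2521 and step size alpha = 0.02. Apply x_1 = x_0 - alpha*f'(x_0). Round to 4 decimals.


We compute the gradient at x_0 and apply the update.
f'(x) = 44*x + 20
f'(9.2521) = 44*9.2521 + 20 = 427.0924
x_1 = 9.2521 - 0.02*427.0924 = 0.7103
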